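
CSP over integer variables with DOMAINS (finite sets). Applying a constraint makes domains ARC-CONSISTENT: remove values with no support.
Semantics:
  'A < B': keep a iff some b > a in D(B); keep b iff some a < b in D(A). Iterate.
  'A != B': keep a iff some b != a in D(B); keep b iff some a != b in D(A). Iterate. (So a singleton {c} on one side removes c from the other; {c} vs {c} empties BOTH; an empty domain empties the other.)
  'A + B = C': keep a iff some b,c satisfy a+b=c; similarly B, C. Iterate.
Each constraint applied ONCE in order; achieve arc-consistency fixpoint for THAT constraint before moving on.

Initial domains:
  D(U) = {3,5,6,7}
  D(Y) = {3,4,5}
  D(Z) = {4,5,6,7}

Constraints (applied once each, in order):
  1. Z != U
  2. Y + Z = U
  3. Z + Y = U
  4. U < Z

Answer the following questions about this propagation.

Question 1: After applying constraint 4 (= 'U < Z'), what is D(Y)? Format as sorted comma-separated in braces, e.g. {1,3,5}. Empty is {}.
Constraint 1 (Z != U) on D(Z)={4,5,6,7} D(U)={3,5,6,7}: no change
Constraint 2 (Y + Z = U) on D(Y)={3,4,5} D(Z)={4,5,6,7} D(U)={3,5,6,7}: Y {3,4,5}->{3}; Z {4,5,6,7}->{4}; U {3,5,6,7}->{7}
Constraint 3 (Z + Y = U) on D(Z)={4} D(Y)={3} D(U)={7}: no change
Constraint 4 (U < Z) on D(U)={7} D(Z)={4}: U {7}->{}; Z {4}->{}
So after constraint 4: D(Y) = {3}

Answer: {3}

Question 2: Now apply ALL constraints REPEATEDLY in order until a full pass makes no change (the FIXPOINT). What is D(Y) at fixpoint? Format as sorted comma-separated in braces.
Answer: {}

Derivation:
pass 0 (initial): D(Y)={3,4,5}
pass 1: U {3,5,6,7}->{}; Y {3,4,5}->{3}; Z {4,5,6,7}->{}
pass 2: Y {3}->{}
pass 3: no change
Fixpoint after 3 passes: D(Y) = {}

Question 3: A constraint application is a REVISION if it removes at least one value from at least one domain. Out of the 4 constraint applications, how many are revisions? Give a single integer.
Answer: 2

Derivation:
Constraint 1 (Z != U) on D(Z)={4,5,6,7} D(U)={3,5,6,7}: no change => not a revision
Constraint 2 (Y + Z = U) on D(Y)={3,4,5} D(Z)={4,5,6,7} D(U)={3,5,6,7}: Y {3,4,5}->{3}; Z {4,5,6,7}->{4}; U {3,5,6,7}->{7} => REVISION
Constraint 3 (Z + Y = U) on D(Z)={4} D(Y)={3} D(U)={7}: no change => not a revision
Constraint 4 (U < Z) on D(U)={7} D(Z)={4}: U {7}->{}; Z {4}->{} => REVISION
Total revisions = 2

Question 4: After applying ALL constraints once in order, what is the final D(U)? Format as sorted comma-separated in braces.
Constraint 1 (Z != U) on D(Z)={4,5,6,7} D(U)={3,5,6,7}: no change
Constraint 2 (Y + Z = U) on D(Y)={3,4,5} D(Z)={4,5,6,7} D(U)={3,5,6,7}: Y {3,4,5}->{3}; Z {4,5,6,7}->{4}; U {3,5,6,7}->{7}
Constraint 3 (Z + Y = U) on D(Z)={4} D(Y)={3} D(U)={7}: no change
Constraint 4 (U < Z) on D(U)={7} D(Z)={4}: U {7}->{}; Z {4}->{}
So after all 4 constraints: D(U) = {}

Answer: {}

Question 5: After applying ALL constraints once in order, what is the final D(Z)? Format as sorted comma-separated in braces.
Constraint 1 (Z != U) on D(Z)={4,5,6,7} D(U)={3,5,6,7}: no change
Constraint 2 (Y + Z = U) on D(Y)={3,4,5} D(Z)={4,5,6,7} D(U)={3,5,6,7}: Y {3,4,5}->{3}; Z {4,5,6,7}->{4}; U {3,5,6,7}->{7}
Constraint 3 (Z + Y = U) on D(Z)={4} D(Y)={3} D(U)={7}: no change
Constraint 4 (U < Z) on D(U)={7} D(Z)={4}: U {7}->{}; Z {4}->{}
So after all 4 constraints: D(Z) = {}

Answer: {}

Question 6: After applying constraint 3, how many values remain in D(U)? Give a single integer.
Answer: 1

Derivation:
Constraint 1 (Z != U) on D(Z)={4,5,6,7} D(U)={3,5,6,7}: no change
Constraint 2 (Y + Z = U) on D(Y)={3,4,5} D(Z)={4,5,6,7} D(U)={3,5,6,7}: Y {3,4,5}->{3}; Z {4,5,6,7}->{4}; U {3,5,6,7}->{7}
Constraint 3 (Z + Y = U) on D(Z)={4} D(Y)={3} D(U)={7}: no change
So after constraint 3: D(U)={7}, size = 1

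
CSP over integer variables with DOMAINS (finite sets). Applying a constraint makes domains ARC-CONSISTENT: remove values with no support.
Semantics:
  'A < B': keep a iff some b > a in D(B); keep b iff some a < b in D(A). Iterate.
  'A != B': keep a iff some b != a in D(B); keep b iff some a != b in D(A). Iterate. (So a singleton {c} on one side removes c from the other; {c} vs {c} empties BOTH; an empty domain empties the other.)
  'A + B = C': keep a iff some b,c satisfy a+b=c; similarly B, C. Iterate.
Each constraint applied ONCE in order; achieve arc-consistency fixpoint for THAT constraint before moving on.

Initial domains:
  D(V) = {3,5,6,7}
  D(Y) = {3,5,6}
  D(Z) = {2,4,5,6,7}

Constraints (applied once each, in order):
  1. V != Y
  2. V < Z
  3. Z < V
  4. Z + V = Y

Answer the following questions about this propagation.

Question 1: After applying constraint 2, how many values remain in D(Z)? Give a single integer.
Constraint 1 (V != Y) on D(V)={3,5,6,7} D(Y)={3,5,6}: no change
Constraint 2 (V < Z) on D(V)={3,5,6,7} D(Z)={2,4,5,6,7}: V {3,5,6,7}->{3,5,6}; Z {2,4,5,6,7}->{4,5,6,7}
So after constraint 2: D(Z)={4,5,6,7}, size = 4

Answer: 4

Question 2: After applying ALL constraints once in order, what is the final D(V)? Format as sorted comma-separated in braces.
Constraint 1 (V != Y) on D(V)={3,5,6,7} D(Y)={3,5,6}: no change
Constraint 2 (V < Z) on D(V)={3,5,6,7} D(Z)={2,4,5,6,7}: V {3,5,6,7}->{3,5,6}; Z {2,4,5,6,7}->{4,5,6,7}
Constraint 3 (Z < V) on D(Z)={4,5,6,7} D(V)={3,5,6}: Z {4,5,6,7}->{4,5}; V {3,5,6}->{5,6}
Constraint 4 (Z + V = Y) on D(Z)={4,5} D(V)={5,6} D(Y)={3,5,6}: Z {4,5}->{}; V {5,6}->{}; Y {3,5,6}->{}
So after all 4 constraints: D(V) = {}

Answer: {}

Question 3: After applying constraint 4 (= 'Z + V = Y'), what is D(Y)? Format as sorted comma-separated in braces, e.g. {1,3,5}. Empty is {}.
Constraint 1 (V != Y) on D(V)={3,5,6,7} D(Y)={3,5,6}: no change
Constraint 2 (V < Z) on D(V)={3,5,6,7} D(Z)={2,4,5,6,7}: V {3,5,6,7}->{3,5,6}; Z {2,4,5,6,7}->{4,5,6,7}
Constraint 3 (Z < V) on D(Z)={4,5,6,7} D(V)={3,5,6}: Z {4,5,6,7}->{4,5}; V {3,5,6}->{5,6}
Constraint 4 (Z + V = Y) on D(Z)={4,5} D(V)={5,6} D(Y)={3,5,6}: Z {4,5}->{}; V {5,6}->{}; Y {3,5,6}->{}
So after constraint 4: D(Y) = {}

Answer: {}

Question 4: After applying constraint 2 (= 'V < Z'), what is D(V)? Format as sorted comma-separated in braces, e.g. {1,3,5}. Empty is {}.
Constraint 1 (V != Y) on D(V)={3,5,6,7} D(Y)={3,5,6}: no change
Constraint 2 (V < Z) on D(V)={3,5,6,7} D(Z)={2,4,5,6,7}: V {3,5,6,7}->{3,5,6}; Z {2,4,5,6,7}->{4,5,6,7}
So after constraint 2: D(V) = {3,5,6}

Answer: {3,5,6}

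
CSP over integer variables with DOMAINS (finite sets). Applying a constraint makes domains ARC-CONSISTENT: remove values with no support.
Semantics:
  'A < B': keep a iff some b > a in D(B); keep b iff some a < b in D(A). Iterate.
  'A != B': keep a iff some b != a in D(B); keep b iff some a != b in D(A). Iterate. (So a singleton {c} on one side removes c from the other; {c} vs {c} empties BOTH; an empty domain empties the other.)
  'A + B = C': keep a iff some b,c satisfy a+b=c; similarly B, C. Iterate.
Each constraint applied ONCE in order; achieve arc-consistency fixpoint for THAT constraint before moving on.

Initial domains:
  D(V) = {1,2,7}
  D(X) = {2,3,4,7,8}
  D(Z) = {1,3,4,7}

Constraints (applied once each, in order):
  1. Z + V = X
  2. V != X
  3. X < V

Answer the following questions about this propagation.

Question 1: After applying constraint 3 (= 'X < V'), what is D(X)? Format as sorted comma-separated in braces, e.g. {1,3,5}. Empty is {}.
Answer: {2,3,4}

Derivation:
Constraint 1 (Z + V = X) on D(Z)={1,3,4,7} D(V)={1,2,7} D(X)={2,3,4,7,8}: Z {1,3,4,7}->{1,3,7}; X {2,3,4,7,8}->{2,3,4,8}
Constraint 2 (V != X) on D(V)={1,2,7} D(X)={2,3,4,8}: no change
Constraint 3 (X < V) on D(X)={2,3,4,8} D(V)={1,2,7}: X {2,3,4,8}->{2,3,4}; V {1,2,7}->{7}
So after constraint 3: D(X) = {2,3,4}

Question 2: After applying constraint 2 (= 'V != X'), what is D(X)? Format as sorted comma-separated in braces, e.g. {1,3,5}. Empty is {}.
Constraint 1 (Z + V = X) on D(Z)={1,3,4,7} D(V)={1,2,7} D(X)={2,3,4,7,8}: Z {1,3,4,7}->{1,3,7}; X {2,3,4,7,8}->{2,3,4,8}
Constraint 2 (V != X) on D(V)={1,2,7} D(X)={2,3,4,8}: no change
So after constraint 2: D(X) = {2,3,4,8}

Answer: {2,3,4,8}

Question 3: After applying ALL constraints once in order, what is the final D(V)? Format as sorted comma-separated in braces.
Constraint 1 (Z + V = X) on D(Z)={1,3,4,7} D(V)={1,2,7} D(X)={2,3,4,7,8}: Z {1,3,4,7}->{1,3,7}; X {2,3,4,7,8}->{2,3,4,8}
Constraint 2 (V != X) on D(V)={1,2,7} D(X)={2,3,4,8}: no change
Constraint 3 (X < V) on D(X)={2,3,4,8} D(V)={1,2,7}: X {2,3,4,8}->{2,3,4}; V {1,2,7}->{7}
So after all 3 constraints: D(V) = {7}

Answer: {7}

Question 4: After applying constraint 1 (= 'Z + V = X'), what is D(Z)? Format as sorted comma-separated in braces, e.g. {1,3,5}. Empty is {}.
Answer: {1,3,7}

Derivation:
Constraint 1 (Z + V = X) on D(Z)={1,3,4,7} D(V)={1,2,7} D(X)={2,3,4,7,8}: Z {1,3,4,7}->{1,3,7}; X {2,3,4,7,8}->{2,3,4,8}
So after constraint 1: D(Z) = {1,3,7}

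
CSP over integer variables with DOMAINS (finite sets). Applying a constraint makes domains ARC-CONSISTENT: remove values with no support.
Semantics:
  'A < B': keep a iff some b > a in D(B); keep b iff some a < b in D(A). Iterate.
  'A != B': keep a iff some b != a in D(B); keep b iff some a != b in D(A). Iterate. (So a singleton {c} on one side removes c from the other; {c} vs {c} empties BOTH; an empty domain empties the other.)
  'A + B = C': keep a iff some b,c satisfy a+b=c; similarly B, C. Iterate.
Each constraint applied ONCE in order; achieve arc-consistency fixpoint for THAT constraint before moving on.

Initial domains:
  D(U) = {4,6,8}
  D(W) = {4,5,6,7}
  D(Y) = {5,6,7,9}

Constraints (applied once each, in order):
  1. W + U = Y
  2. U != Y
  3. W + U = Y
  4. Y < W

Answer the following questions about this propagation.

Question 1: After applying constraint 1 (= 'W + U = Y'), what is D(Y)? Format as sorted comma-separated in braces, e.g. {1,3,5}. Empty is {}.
Answer: {9}

Derivation:
Constraint 1 (W + U = Y) on D(W)={4,5,6,7} D(U)={4,6,8} D(Y)={5,6,7,9}: W {4,5,6,7}->{5}; U {4,6,8}->{4}; Y {5,6,7,9}->{9}
So after constraint 1: D(Y) = {9}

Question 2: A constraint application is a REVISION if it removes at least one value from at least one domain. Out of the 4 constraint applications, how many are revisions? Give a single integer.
Constraint 1 (W + U = Y) on D(W)={4,5,6,7} D(U)={4,6,8} D(Y)={5,6,7,9}: W {4,5,6,7}->{5}; U {4,6,8}->{4}; Y {5,6,7,9}->{9} => REVISION
Constraint 2 (U != Y) on D(U)={4} D(Y)={9}: no change => not a revision
Constraint 3 (W + U = Y) on D(W)={5} D(U)={4} D(Y)={9}: no change => not a revision
Constraint 4 (Y < W) on D(Y)={9} D(W)={5}: Y {9}->{}; W {5}->{} => REVISION
Total revisions = 2

Answer: 2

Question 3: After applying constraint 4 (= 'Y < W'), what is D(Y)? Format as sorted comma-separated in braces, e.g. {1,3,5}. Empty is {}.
Constraint 1 (W + U = Y) on D(W)={4,5,6,7} D(U)={4,6,8} D(Y)={5,6,7,9}: W {4,5,6,7}->{5}; U {4,6,8}->{4}; Y {5,6,7,9}->{9}
Constraint 2 (U != Y) on D(U)={4} D(Y)={9}: no change
Constraint 3 (W + U = Y) on D(W)={5} D(U)={4} D(Y)={9}: no change
Constraint 4 (Y < W) on D(Y)={9} D(W)={5}: Y {9}->{}; W {5}->{}
So after constraint 4: D(Y) = {}

Answer: {}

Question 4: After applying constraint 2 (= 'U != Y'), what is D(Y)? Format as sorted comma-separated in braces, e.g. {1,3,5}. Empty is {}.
Constraint 1 (W + U = Y) on D(W)={4,5,6,7} D(U)={4,6,8} D(Y)={5,6,7,9}: W {4,5,6,7}->{5}; U {4,6,8}->{4}; Y {5,6,7,9}->{9}
Constraint 2 (U != Y) on D(U)={4} D(Y)={9}: no change
So after constraint 2: D(Y) = {9}

Answer: {9}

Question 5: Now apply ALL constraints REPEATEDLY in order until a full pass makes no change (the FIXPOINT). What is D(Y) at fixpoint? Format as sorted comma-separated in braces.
Answer: {}

Derivation:
pass 0 (initial): D(Y)={5,6,7,9}
pass 1: U {4,6,8}->{4}; W {4,5,6,7}->{}; Y {5,6,7,9}->{}
pass 2: U {4}->{}
pass 3: no change
Fixpoint after 3 passes: D(Y) = {}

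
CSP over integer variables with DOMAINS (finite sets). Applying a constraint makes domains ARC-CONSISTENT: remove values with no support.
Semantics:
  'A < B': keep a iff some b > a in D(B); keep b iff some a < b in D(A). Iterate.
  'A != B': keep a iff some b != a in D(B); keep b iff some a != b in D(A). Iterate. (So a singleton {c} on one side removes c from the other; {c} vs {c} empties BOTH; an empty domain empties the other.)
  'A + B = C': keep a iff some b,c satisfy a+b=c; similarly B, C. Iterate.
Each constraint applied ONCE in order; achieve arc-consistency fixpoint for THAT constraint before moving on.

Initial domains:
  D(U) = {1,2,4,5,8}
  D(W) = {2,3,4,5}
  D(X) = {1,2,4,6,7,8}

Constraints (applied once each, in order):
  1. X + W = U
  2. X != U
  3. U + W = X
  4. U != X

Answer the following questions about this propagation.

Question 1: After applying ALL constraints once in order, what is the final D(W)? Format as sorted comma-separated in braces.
Constraint 1 (X + W = U) on D(X)={1,2,4,6,7,8} D(W)={2,3,4,5} D(U)={1,2,4,5,8}: X {1,2,4,6,7,8}->{1,2,4,6}; W {2,3,4,5}->{2,3,4}; U {1,2,4,5,8}->{4,5,8}
Constraint 2 (X != U) on D(X)={1,2,4,6} D(U)={4,5,8}: no change
Constraint 3 (U + W = X) on D(U)={4,5,8} D(W)={2,3,4} D(X)={1,2,4,6}: U {4,5,8}->{4}; W {2,3,4}->{2}; X {1,2,4,6}->{6}
Constraint 4 (U != X) on D(U)={4} D(X)={6}: no change
So after all 4 constraints: D(W) = {2}

Answer: {2}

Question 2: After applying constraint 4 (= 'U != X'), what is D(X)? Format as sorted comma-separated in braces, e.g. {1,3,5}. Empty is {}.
Answer: {6}

Derivation:
Constraint 1 (X + W = U) on D(X)={1,2,4,6,7,8} D(W)={2,3,4,5} D(U)={1,2,4,5,8}: X {1,2,4,6,7,8}->{1,2,4,6}; W {2,3,4,5}->{2,3,4}; U {1,2,4,5,8}->{4,5,8}
Constraint 2 (X != U) on D(X)={1,2,4,6} D(U)={4,5,8}: no change
Constraint 3 (U + W = X) on D(U)={4,5,8} D(W)={2,3,4} D(X)={1,2,4,6}: U {4,5,8}->{4}; W {2,3,4}->{2}; X {1,2,4,6}->{6}
Constraint 4 (U != X) on D(U)={4} D(X)={6}: no change
So after constraint 4: D(X) = {6}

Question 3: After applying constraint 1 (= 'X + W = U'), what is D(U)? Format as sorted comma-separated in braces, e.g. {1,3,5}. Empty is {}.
Constraint 1 (X + W = U) on D(X)={1,2,4,6,7,8} D(W)={2,3,4,5} D(U)={1,2,4,5,8}: X {1,2,4,6,7,8}->{1,2,4,6}; W {2,3,4,5}->{2,3,4}; U {1,2,4,5,8}->{4,5,8}
So after constraint 1: D(U) = {4,5,8}

Answer: {4,5,8}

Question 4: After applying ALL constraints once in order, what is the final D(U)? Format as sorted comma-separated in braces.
Constraint 1 (X + W = U) on D(X)={1,2,4,6,7,8} D(W)={2,3,4,5} D(U)={1,2,4,5,8}: X {1,2,4,6,7,8}->{1,2,4,6}; W {2,3,4,5}->{2,3,4}; U {1,2,4,5,8}->{4,5,8}
Constraint 2 (X != U) on D(X)={1,2,4,6} D(U)={4,5,8}: no change
Constraint 3 (U + W = X) on D(U)={4,5,8} D(W)={2,3,4} D(X)={1,2,4,6}: U {4,5,8}->{4}; W {2,3,4}->{2}; X {1,2,4,6}->{6}
Constraint 4 (U != X) on D(U)={4} D(X)={6}: no change
So after all 4 constraints: D(U) = {4}

Answer: {4}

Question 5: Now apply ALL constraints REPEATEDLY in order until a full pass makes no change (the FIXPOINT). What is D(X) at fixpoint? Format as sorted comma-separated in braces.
Answer: {}

Derivation:
pass 0 (initial): D(X)={1,2,4,6,7,8}
pass 1: U {1,2,4,5,8}->{4}; W {2,3,4,5}->{2}; X {1,2,4,6,7,8}->{6}
pass 2: U {4}->{}; W {2}->{}; X {6}->{}
pass 3: no change
Fixpoint after 3 passes: D(X) = {}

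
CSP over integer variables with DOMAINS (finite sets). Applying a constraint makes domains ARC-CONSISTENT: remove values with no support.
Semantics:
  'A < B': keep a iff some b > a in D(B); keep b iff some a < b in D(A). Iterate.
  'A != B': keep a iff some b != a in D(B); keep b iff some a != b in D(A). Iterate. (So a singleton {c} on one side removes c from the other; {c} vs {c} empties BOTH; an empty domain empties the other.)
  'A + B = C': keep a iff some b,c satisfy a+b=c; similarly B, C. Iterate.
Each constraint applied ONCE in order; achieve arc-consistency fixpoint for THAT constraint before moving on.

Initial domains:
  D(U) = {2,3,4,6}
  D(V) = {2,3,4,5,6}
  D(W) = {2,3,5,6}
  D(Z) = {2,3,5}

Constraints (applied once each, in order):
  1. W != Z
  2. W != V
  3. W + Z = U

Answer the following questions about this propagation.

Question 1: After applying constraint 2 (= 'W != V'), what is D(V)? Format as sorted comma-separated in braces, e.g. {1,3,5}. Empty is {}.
Constraint 1 (W != Z) on D(W)={2,3,5,6} D(Z)={2,3,5}: no change
Constraint 2 (W != V) on D(W)={2,3,5,6} D(V)={2,3,4,5,6}: no change
So after constraint 2: D(V) = {2,3,4,5,6}

Answer: {2,3,4,5,6}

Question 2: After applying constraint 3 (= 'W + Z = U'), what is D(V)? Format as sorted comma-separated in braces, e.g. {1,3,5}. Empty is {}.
Constraint 1 (W != Z) on D(W)={2,3,5,6} D(Z)={2,3,5}: no change
Constraint 2 (W != V) on D(W)={2,3,5,6} D(V)={2,3,4,5,6}: no change
Constraint 3 (W + Z = U) on D(W)={2,3,5,6} D(Z)={2,3,5} D(U)={2,3,4,6}: W {2,3,5,6}->{2,3}; Z {2,3,5}->{2,3}; U {2,3,4,6}->{4,6}
So after constraint 3: D(V) = {2,3,4,5,6}

Answer: {2,3,4,5,6}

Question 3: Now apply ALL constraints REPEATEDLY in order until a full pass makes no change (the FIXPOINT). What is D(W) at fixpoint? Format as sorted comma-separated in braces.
Answer: {2,3}

Derivation:
pass 0 (initial): D(W)={2,3,5,6}
pass 1: U {2,3,4,6}->{4,6}; W {2,3,5,6}->{2,3}; Z {2,3,5}->{2,3}
pass 2: no change
Fixpoint after 2 passes: D(W) = {2,3}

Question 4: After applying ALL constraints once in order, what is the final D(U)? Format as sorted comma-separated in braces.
Answer: {4,6}

Derivation:
Constraint 1 (W != Z) on D(W)={2,3,5,6} D(Z)={2,3,5}: no change
Constraint 2 (W != V) on D(W)={2,3,5,6} D(V)={2,3,4,5,6}: no change
Constraint 3 (W + Z = U) on D(W)={2,3,5,6} D(Z)={2,3,5} D(U)={2,3,4,6}: W {2,3,5,6}->{2,3}; Z {2,3,5}->{2,3}; U {2,3,4,6}->{4,6}
So after all 3 constraints: D(U) = {4,6}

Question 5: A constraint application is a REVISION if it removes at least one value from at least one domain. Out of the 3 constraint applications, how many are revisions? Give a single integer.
Answer: 1

Derivation:
Constraint 1 (W != Z) on D(W)={2,3,5,6} D(Z)={2,3,5}: no change => not a revision
Constraint 2 (W != V) on D(W)={2,3,5,6} D(V)={2,3,4,5,6}: no change => not a revision
Constraint 3 (W + Z = U) on D(W)={2,3,5,6} D(Z)={2,3,5} D(U)={2,3,4,6}: W {2,3,5,6}->{2,3}; Z {2,3,5}->{2,3}; U {2,3,4,6}->{4,6} => REVISION
Total revisions = 1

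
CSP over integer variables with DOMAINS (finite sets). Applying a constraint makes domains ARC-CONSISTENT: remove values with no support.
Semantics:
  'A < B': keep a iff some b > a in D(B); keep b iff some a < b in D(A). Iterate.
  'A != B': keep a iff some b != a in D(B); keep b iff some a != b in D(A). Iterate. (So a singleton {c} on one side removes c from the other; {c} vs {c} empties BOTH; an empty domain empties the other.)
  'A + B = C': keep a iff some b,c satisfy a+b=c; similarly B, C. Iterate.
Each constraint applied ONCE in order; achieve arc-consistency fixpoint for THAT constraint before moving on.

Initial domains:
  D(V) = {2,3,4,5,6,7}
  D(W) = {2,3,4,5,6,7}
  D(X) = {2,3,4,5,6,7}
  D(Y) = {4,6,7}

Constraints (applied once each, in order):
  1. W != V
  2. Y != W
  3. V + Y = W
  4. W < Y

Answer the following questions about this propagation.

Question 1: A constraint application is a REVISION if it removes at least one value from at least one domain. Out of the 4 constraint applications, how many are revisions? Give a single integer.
Answer: 2

Derivation:
Constraint 1 (W != V) on D(W)={2,3,4,5,6,7} D(V)={2,3,4,5,6,7}: no change => not a revision
Constraint 2 (Y != W) on D(Y)={4,6,7} D(W)={2,3,4,5,6,7}: no change => not a revision
Constraint 3 (V + Y = W) on D(V)={2,3,4,5,6,7} D(Y)={4,6,7} D(W)={2,3,4,5,6,7}: V {2,3,4,5,6,7}->{2,3}; Y {4,6,7}->{4}; W {2,3,4,5,6,7}->{6,7} => REVISION
Constraint 4 (W < Y) on D(W)={6,7} D(Y)={4}: W {6,7}->{}; Y {4}->{} => REVISION
Total revisions = 2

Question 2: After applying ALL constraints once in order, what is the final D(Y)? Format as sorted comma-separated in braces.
Answer: {}

Derivation:
Constraint 1 (W != V) on D(W)={2,3,4,5,6,7} D(V)={2,3,4,5,6,7}: no change
Constraint 2 (Y != W) on D(Y)={4,6,7} D(W)={2,3,4,5,6,7}: no change
Constraint 3 (V + Y = W) on D(V)={2,3,4,5,6,7} D(Y)={4,6,7} D(W)={2,3,4,5,6,7}: V {2,3,4,5,6,7}->{2,3}; Y {4,6,7}->{4}; W {2,3,4,5,6,7}->{6,7}
Constraint 4 (W < Y) on D(W)={6,7} D(Y)={4}: W {6,7}->{}; Y {4}->{}
So after all 4 constraints: D(Y) = {}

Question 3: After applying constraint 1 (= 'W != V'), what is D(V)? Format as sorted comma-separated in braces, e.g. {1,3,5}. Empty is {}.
Constraint 1 (W != V) on D(W)={2,3,4,5,6,7} D(V)={2,3,4,5,6,7}: no change
So after constraint 1: D(V) = {2,3,4,5,6,7}

Answer: {2,3,4,5,6,7}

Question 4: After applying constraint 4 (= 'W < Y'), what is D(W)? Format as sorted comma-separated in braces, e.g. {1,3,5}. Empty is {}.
Answer: {}

Derivation:
Constraint 1 (W != V) on D(W)={2,3,4,5,6,7} D(V)={2,3,4,5,6,7}: no change
Constraint 2 (Y != W) on D(Y)={4,6,7} D(W)={2,3,4,5,6,7}: no change
Constraint 3 (V + Y = W) on D(V)={2,3,4,5,6,7} D(Y)={4,6,7} D(W)={2,3,4,5,6,7}: V {2,3,4,5,6,7}->{2,3}; Y {4,6,7}->{4}; W {2,3,4,5,6,7}->{6,7}
Constraint 4 (W < Y) on D(W)={6,7} D(Y)={4}: W {6,7}->{}; Y {4}->{}
So after constraint 4: D(W) = {}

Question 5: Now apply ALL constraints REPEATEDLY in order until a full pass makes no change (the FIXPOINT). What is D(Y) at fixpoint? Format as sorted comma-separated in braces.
pass 0 (initial): D(Y)={4,6,7}
pass 1: V {2,3,4,5,6,7}->{2,3}; W {2,3,4,5,6,7}->{}; Y {4,6,7}->{}
pass 2: V {2,3}->{}
pass 3: no change
Fixpoint after 3 passes: D(Y) = {}

Answer: {}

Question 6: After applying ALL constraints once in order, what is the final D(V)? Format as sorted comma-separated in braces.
Constraint 1 (W != V) on D(W)={2,3,4,5,6,7} D(V)={2,3,4,5,6,7}: no change
Constraint 2 (Y != W) on D(Y)={4,6,7} D(W)={2,3,4,5,6,7}: no change
Constraint 3 (V + Y = W) on D(V)={2,3,4,5,6,7} D(Y)={4,6,7} D(W)={2,3,4,5,6,7}: V {2,3,4,5,6,7}->{2,3}; Y {4,6,7}->{4}; W {2,3,4,5,6,7}->{6,7}
Constraint 4 (W < Y) on D(W)={6,7} D(Y)={4}: W {6,7}->{}; Y {4}->{}
So after all 4 constraints: D(V) = {2,3}

Answer: {2,3}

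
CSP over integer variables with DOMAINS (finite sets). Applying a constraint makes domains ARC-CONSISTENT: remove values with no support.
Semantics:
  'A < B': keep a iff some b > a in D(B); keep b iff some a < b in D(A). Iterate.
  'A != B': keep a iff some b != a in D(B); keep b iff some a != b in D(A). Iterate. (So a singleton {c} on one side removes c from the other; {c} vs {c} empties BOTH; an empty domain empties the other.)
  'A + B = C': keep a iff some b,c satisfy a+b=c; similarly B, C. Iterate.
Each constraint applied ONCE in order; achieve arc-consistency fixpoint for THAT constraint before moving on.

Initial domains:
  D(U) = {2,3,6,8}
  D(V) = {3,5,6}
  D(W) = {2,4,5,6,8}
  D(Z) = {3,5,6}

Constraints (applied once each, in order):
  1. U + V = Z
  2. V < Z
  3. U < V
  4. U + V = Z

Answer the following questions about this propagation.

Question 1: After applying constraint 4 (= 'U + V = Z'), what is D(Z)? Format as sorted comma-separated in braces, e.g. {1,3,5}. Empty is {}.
Constraint 1 (U + V = Z) on D(U)={2,3,6,8} D(V)={3,5,6} D(Z)={3,5,6}: U {2,3,6,8}->{2,3}; V {3,5,6}->{3}; Z {3,5,6}->{5,6}
Constraint 2 (V < Z) on D(V)={3} D(Z)={5,6}: no change
Constraint 3 (U < V) on D(U)={2,3} D(V)={3}: U {2,3}->{2}
Constraint 4 (U + V = Z) on D(U)={2} D(V)={3} D(Z)={5,6}: Z {5,6}->{5}
So after constraint 4: D(Z) = {5}

Answer: {5}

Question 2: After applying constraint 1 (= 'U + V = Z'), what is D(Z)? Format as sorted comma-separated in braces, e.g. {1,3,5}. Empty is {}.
Constraint 1 (U + V = Z) on D(U)={2,3,6,8} D(V)={3,5,6} D(Z)={3,5,6}: U {2,3,6,8}->{2,3}; V {3,5,6}->{3}; Z {3,5,6}->{5,6}
So after constraint 1: D(Z) = {5,6}

Answer: {5,6}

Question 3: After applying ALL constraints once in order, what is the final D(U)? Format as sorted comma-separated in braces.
Constraint 1 (U + V = Z) on D(U)={2,3,6,8} D(V)={3,5,6} D(Z)={3,5,6}: U {2,3,6,8}->{2,3}; V {3,5,6}->{3}; Z {3,5,6}->{5,6}
Constraint 2 (V < Z) on D(V)={3} D(Z)={5,6}: no change
Constraint 3 (U < V) on D(U)={2,3} D(V)={3}: U {2,3}->{2}
Constraint 4 (U + V = Z) on D(U)={2} D(V)={3} D(Z)={5,6}: Z {5,6}->{5}
So after all 4 constraints: D(U) = {2}

Answer: {2}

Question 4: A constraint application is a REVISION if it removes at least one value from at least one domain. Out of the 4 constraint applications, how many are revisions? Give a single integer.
Answer: 3

Derivation:
Constraint 1 (U + V = Z) on D(U)={2,3,6,8} D(V)={3,5,6} D(Z)={3,5,6}: U {2,3,6,8}->{2,3}; V {3,5,6}->{3}; Z {3,5,6}->{5,6} => REVISION
Constraint 2 (V < Z) on D(V)={3} D(Z)={5,6}: no change => not a revision
Constraint 3 (U < V) on D(U)={2,3} D(V)={3}: U {2,3}->{2} => REVISION
Constraint 4 (U + V = Z) on D(U)={2} D(V)={3} D(Z)={5,6}: Z {5,6}->{5} => REVISION
Total revisions = 3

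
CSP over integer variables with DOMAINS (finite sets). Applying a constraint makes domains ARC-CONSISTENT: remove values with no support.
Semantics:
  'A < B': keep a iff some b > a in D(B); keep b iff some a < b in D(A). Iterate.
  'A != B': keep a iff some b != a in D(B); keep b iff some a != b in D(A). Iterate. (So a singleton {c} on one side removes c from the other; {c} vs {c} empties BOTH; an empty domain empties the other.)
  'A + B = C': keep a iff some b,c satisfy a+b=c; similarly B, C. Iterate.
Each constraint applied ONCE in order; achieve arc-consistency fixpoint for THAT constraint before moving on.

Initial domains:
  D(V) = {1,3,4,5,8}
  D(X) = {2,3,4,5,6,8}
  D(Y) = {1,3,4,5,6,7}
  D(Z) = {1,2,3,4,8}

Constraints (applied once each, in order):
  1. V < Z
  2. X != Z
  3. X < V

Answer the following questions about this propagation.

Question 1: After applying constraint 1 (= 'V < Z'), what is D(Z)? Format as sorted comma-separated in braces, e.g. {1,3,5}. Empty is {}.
Constraint 1 (V < Z) on D(V)={1,3,4,5,8} D(Z)={1,2,3,4,8}: V {1,3,4,5,8}->{1,3,4,5}; Z {1,2,3,4,8}->{2,3,4,8}
So after constraint 1: D(Z) = {2,3,4,8}

Answer: {2,3,4,8}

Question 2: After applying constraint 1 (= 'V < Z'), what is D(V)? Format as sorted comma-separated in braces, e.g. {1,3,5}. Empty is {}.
Constraint 1 (V < Z) on D(V)={1,3,4,5,8} D(Z)={1,2,3,4,8}: V {1,3,4,5,8}->{1,3,4,5}; Z {1,2,3,4,8}->{2,3,4,8}
So after constraint 1: D(V) = {1,3,4,5}

Answer: {1,3,4,5}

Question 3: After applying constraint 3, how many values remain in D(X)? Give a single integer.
Answer: 3

Derivation:
Constraint 1 (V < Z) on D(V)={1,3,4,5,8} D(Z)={1,2,3,4,8}: V {1,3,4,5,8}->{1,3,4,5}; Z {1,2,3,4,8}->{2,3,4,8}
Constraint 2 (X != Z) on D(X)={2,3,4,5,6,8} D(Z)={2,3,4,8}: no change
Constraint 3 (X < V) on D(X)={2,3,4,5,6,8} D(V)={1,3,4,5}: X {2,3,4,5,6,8}->{2,3,4}; V {1,3,4,5}->{3,4,5}
So after constraint 3: D(X)={2,3,4}, size = 3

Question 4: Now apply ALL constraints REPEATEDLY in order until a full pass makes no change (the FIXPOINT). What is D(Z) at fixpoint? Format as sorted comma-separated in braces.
Answer: {4,8}

Derivation:
pass 0 (initial): D(Z)={1,2,3,4,8}
pass 1: V {1,3,4,5,8}->{3,4,5}; X {2,3,4,5,6,8}->{2,3,4}; Z {1,2,3,4,8}->{2,3,4,8}
pass 2: Z {2,3,4,8}->{4,8}
pass 3: no change
Fixpoint after 3 passes: D(Z) = {4,8}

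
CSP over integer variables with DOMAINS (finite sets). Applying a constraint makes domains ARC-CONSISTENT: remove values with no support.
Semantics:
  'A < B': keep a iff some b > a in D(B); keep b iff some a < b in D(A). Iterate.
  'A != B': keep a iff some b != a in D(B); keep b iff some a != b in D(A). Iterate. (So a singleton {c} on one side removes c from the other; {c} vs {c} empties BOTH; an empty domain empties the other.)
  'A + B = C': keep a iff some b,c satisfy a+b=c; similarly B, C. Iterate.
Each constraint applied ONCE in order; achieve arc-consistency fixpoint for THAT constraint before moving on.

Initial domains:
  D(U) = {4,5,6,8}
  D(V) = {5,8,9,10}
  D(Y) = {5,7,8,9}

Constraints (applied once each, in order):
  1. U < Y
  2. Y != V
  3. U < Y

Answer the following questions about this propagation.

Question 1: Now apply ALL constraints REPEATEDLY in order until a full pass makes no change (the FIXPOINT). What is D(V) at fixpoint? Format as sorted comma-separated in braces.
pass 0 (initial): D(V)={5,8,9,10}
pass 1: no change
Fixpoint after 1 passes: D(V) = {5,8,9,10}

Answer: {5,8,9,10}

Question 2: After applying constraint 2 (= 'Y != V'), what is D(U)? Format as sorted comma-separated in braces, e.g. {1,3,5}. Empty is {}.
Constraint 1 (U < Y) on D(U)={4,5,6,8} D(Y)={5,7,8,9}: no change
Constraint 2 (Y != V) on D(Y)={5,7,8,9} D(V)={5,8,9,10}: no change
So after constraint 2: D(U) = {4,5,6,8}

Answer: {4,5,6,8}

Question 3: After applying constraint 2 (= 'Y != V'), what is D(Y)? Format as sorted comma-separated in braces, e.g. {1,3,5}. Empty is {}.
Constraint 1 (U < Y) on D(U)={4,5,6,8} D(Y)={5,7,8,9}: no change
Constraint 2 (Y != V) on D(Y)={5,7,8,9} D(V)={5,8,9,10}: no change
So after constraint 2: D(Y) = {5,7,8,9}

Answer: {5,7,8,9}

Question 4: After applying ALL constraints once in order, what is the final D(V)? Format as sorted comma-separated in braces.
Answer: {5,8,9,10}

Derivation:
Constraint 1 (U < Y) on D(U)={4,5,6,8} D(Y)={5,7,8,9}: no change
Constraint 2 (Y != V) on D(Y)={5,7,8,9} D(V)={5,8,9,10}: no change
Constraint 3 (U < Y) on D(U)={4,5,6,8} D(Y)={5,7,8,9}: no change
So after all 3 constraints: D(V) = {5,8,9,10}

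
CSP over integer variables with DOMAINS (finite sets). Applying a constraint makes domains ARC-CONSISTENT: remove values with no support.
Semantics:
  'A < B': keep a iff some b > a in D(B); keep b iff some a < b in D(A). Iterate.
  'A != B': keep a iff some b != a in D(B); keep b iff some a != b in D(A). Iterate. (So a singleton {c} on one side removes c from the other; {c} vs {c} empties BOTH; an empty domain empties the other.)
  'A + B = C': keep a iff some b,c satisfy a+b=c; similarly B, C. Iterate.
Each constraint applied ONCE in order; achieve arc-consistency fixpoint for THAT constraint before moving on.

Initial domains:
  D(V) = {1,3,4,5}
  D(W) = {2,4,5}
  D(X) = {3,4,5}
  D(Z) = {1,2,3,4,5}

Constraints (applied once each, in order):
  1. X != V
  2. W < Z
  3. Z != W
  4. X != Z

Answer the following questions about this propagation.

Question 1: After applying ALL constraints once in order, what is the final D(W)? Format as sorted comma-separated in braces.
Constraint 1 (X != V) on D(X)={3,4,5} D(V)={1,3,4,5}: no change
Constraint 2 (W < Z) on D(W)={2,4,5} D(Z)={1,2,3,4,5}: W {2,4,5}->{2,4}; Z {1,2,3,4,5}->{3,4,5}
Constraint 3 (Z != W) on D(Z)={3,4,5} D(W)={2,4}: no change
Constraint 4 (X != Z) on D(X)={3,4,5} D(Z)={3,4,5}: no change
So after all 4 constraints: D(W) = {2,4}

Answer: {2,4}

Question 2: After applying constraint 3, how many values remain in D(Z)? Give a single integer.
Constraint 1 (X != V) on D(X)={3,4,5} D(V)={1,3,4,5}: no change
Constraint 2 (W < Z) on D(W)={2,4,5} D(Z)={1,2,3,4,5}: W {2,4,5}->{2,4}; Z {1,2,3,4,5}->{3,4,5}
Constraint 3 (Z != W) on D(Z)={3,4,5} D(W)={2,4}: no change
So after constraint 3: D(Z)={3,4,5}, size = 3

Answer: 3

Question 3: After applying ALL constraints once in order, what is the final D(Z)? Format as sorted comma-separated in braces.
Constraint 1 (X != V) on D(X)={3,4,5} D(V)={1,3,4,5}: no change
Constraint 2 (W < Z) on D(W)={2,4,5} D(Z)={1,2,3,4,5}: W {2,4,5}->{2,4}; Z {1,2,3,4,5}->{3,4,5}
Constraint 3 (Z != W) on D(Z)={3,4,5} D(W)={2,4}: no change
Constraint 4 (X != Z) on D(X)={3,4,5} D(Z)={3,4,5}: no change
So after all 4 constraints: D(Z) = {3,4,5}

Answer: {3,4,5}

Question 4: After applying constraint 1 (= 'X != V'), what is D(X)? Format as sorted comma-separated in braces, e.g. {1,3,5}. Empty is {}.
Constraint 1 (X != V) on D(X)={3,4,5} D(V)={1,3,4,5}: no change
So after constraint 1: D(X) = {3,4,5}

Answer: {3,4,5}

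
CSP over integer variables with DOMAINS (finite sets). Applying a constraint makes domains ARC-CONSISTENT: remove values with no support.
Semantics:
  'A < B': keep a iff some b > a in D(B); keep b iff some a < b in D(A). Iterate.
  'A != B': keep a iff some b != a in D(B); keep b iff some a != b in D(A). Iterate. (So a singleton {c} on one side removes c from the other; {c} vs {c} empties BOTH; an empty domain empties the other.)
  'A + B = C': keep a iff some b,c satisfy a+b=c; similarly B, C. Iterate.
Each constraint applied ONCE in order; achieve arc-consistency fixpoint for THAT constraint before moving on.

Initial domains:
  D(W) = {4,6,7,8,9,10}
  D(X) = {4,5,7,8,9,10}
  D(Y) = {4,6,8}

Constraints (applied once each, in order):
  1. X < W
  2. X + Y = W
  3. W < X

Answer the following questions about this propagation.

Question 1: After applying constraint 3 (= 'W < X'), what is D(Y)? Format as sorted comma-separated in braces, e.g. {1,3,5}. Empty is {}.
Answer: {4,6}

Derivation:
Constraint 1 (X < W) on D(X)={4,5,7,8,9,10} D(W)={4,6,7,8,9,10}: X {4,5,7,8,9,10}->{4,5,7,8,9}; W {4,6,7,8,9,10}->{6,7,8,9,10}
Constraint 2 (X + Y = W) on D(X)={4,5,7,8,9} D(Y)={4,6,8} D(W)={6,7,8,9,10}: X {4,5,7,8,9}->{4,5}; Y {4,6,8}->{4,6}; W {6,7,8,9,10}->{8,9,10}
Constraint 3 (W < X) on D(W)={8,9,10} D(X)={4,5}: W {8,9,10}->{}; X {4,5}->{}
So after constraint 3: D(Y) = {4,6}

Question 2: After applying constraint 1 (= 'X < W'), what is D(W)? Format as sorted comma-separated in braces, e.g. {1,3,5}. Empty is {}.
Constraint 1 (X < W) on D(X)={4,5,7,8,9,10} D(W)={4,6,7,8,9,10}: X {4,5,7,8,9,10}->{4,5,7,8,9}; W {4,6,7,8,9,10}->{6,7,8,9,10}
So after constraint 1: D(W) = {6,7,8,9,10}

Answer: {6,7,8,9,10}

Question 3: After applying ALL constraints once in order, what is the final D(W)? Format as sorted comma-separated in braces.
Answer: {}

Derivation:
Constraint 1 (X < W) on D(X)={4,5,7,8,9,10} D(W)={4,6,7,8,9,10}: X {4,5,7,8,9,10}->{4,5,7,8,9}; W {4,6,7,8,9,10}->{6,7,8,9,10}
Constraint 2 (X + Y = W) on D(X)={4,5,7,8,9} D(Y)={4,6,8} D(W)={6,7,8,9,10}: X {4,5,7,8,9}->{4,5}; Y {4,6,8}->{4,6}; W {6,7,8,9,10}->{8,9,10}
Constraint 3 (W < X) on D(W)={8,9,10} D(X)={4,5}: W {8,9,10}->{}; X {4,5}->{}
So after all 3 constraints: D(W) = {}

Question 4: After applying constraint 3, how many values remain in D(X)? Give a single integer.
Answer: 0

Derivation:
Constraint 1 (X < W) on D(X)={4,5,7,8,9,10} D(W)={4,6,7,8,9,10}: X {4,5,7,8,9,10}->{4,5,7,8,9}; W {4,6,7,8,9,10}->{6,7,8,9,10}
Constraint 2 (X + Y = W) on D(X)={4,5,7,8,9} D(Y)={4,6,8} D(W)={6,7,8,9,10}: X {4,5,7,8,9}->{4,5}; Y {4,6,8}->{4,6}; W {6,7,8,9,10}->{8,9,10}
Constraint 3 (W < X) on D(W)={8,9,10} D(X)={4,5}: W {8,9,10}->{}; X {4,5}->{}
So after constraint 3: D(X)={}, size = 0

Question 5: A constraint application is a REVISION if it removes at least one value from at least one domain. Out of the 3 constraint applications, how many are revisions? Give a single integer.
Constraint 1 (X < W) on D(X)={4,5,7,8,9,10} D(W)={4,6,7,8,9,10}: X {4,5,7,8,9,10}->{4,5,7,8,9}; W {4,6,7,8,9,10}->{6,7,8,9,10} => REVISION
Constraint 2 (X + Y = W) on D(X)={4,5,7,8,9} D(Y)={4,6,8} D(W)={6,7,8,9,10}: X {4,5,7,8,9}->{4,5}; Y {4,6,8}->{4,6}; W {6,7,8,9,10}->{8,9,10} => REVISION
Constraint 3 (W < X) on D(W)={8,9,10} D(X)={4,5}: W {8,9,10}->{}; X {4,5}->{} => REVISION
Total revisions = 3

Answer: 3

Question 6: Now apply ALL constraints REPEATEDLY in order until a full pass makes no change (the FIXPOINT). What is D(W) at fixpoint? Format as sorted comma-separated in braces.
pass 0 (initial): D(W)={4,6,7,8,9,10}
pass 1: W {4,6,7,8,9,10}->{}; X {4,5,7,8,9,10}->{}; Y {4,6,8}->{4,6}
pass 2: Y {4,6}->{}
pass 3: no change
Fixpoint after 3 passes: D(W) = {}

Answer: {}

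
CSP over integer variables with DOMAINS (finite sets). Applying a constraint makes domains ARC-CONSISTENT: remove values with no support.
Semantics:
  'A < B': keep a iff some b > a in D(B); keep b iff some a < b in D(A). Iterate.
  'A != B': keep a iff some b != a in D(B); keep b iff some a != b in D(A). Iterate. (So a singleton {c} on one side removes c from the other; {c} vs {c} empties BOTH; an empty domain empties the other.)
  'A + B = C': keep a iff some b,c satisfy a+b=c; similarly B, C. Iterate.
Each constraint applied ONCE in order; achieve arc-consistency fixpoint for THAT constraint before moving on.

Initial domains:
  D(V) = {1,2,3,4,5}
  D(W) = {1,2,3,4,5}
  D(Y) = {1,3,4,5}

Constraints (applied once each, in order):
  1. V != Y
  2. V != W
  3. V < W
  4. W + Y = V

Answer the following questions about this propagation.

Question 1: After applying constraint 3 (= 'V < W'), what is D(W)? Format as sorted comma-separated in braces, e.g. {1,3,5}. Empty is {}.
Constraint 1 (V != Y) on D(V)={1,2,3,4,5} D(Y)={1,3,4,5}: no change
Constraint 2 (V != W) on D(V)={1,2,3,4,5} D(W)={1,2,3,4,5}: no change
Constraint 3 (V < W) on D(V)={1,2,3,4,5} D(W)={1,2,3,4,5}: V {1,2,3,4,5}->{1,2,3,4}; W {1,2,3,4,5}->{2,3,4,5}
So after constraint 3: D(W) = {2,3,4,5}

Answer: {2,3,4,5}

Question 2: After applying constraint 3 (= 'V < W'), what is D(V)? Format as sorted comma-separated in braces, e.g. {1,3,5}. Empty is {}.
Constraint 1 (V != Y) on D(V)={1,2,3,4,5} D(Y)={1,3,4,5}: no change
Constraint 2 (V != W) on D(V)={1,2,3,4,5} D(W)={1,2,3,4,5}: no change
Constraint 3 (V < W) on D(V)={1,2,3,4,5} D(W)={1,2,3,4,5}: V {1,2,3,4,5}->{1,2,3,4}; W {1,2,3,4,5}->{2,3,4,5}
So after constraint 3: D(V) = {1,2,3,4}

Answer: {1,2,3,4}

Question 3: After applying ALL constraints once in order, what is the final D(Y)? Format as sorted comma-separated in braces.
Constraint 1 (V != Y) on D(V)={1,2,3,4,5} D(Y)={1,3,4,5}: no change
Constraint 2 (V != W) on D(V)={1,2,3,4,5} D(W)={1,2,3,4,5}: no change
Constraint 3 (V < W) on D(V)={1,2,3,4,5} D(W)={1,2,3,4,5}: V {1,2,3,4,5}->{1,2,3,4}; W {1,2,3,4,5}->{2,3,4,5}
Constraint 4 (W + Y = V) on D(W)={2,3,4,5} D(Y)={1,3,4,5} D(V)={1,2,3,4}: W {2,3,4,5}->{2,3}; Y {1,3,4,5}->{1}; V {1,2,3,4}->{3,4}
So after all 4 constraints: D(Y) = {1}

Answer: {1}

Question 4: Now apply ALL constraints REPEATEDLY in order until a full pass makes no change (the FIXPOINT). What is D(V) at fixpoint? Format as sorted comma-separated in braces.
pass 0 (initial): D(V)={1,2,3,4,5}
pass 1: V {1,2,3,4,5}->{3,4}; W {1,2,3,4,5}->{2,3}; Y {1,3,4,5}->{1}
pass 2: V {3,4}->{}; W {2,3}->{}; Y {1}->{}
pass 3: no change
Fixpoint after 3 passes: D(V) = {}

Answer: {}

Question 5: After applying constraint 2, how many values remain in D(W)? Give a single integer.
Answer: 5

Derivation:
Constraint 1 (V != Y) on D(V)={1,2,3,4,5} D(Y)={1,3,4,5}: no change
Constraint 2 (V != W) on D(V)={1,2,3,4,5} D(W)={1,2,3,4,5}: no change
So after constraint 2: D(W)={1,2,3,4,5}, size = 5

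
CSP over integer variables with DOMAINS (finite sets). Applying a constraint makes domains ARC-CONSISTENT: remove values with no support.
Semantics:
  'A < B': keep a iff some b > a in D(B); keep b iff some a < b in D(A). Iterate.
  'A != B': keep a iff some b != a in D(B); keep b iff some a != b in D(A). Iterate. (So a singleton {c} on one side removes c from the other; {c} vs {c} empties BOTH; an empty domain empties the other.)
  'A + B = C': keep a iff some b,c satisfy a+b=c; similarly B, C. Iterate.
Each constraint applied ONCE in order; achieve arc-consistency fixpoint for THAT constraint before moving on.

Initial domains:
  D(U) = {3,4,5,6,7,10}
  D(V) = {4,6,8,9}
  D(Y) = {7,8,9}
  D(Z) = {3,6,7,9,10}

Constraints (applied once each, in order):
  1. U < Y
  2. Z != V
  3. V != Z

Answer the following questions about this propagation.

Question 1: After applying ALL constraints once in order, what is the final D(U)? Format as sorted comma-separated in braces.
Answer: {3,4,5,6,7}

Derivation:
Constraint 1 (U < Y) on D(U)={3,4,5,6,7,10} D(Y)={7,8,9}: U {3,4,5,6,7,10}->{3,4,5,6,7}
Constraint 2 (Z != V) on D(Z)={3,6,7,9,10} D(V)={4,6,8,9}: no change
Constraint 3 (V != Z) on D(V)={4,6,8,9} D(Z)={3,6,7,9,10}: no change
So after all 3 constraints: D(U) = {3,4,5,6,7}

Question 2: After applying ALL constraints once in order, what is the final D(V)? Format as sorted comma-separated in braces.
Constraint 1 (U < Y) on D(U)={3,4,5,6,7,10} D(Y)={7,8,9}: U {3,4,5,6,7,10}->{3,4,5,6,7}
Constraint 2 (Z != V) on D(Z)={3,6,7,9,10} D(V)={4,6,8,9}: no change
Constraint 3 (V != Z) on D(V)={4,6,8,9} D(Z)={3,6,7,9,10}: no change
So after all 3 constraints: D(V) = {4,6,8,9}

Answer: {4,6,8,9}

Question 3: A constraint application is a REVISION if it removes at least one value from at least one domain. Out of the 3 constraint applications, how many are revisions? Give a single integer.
Answer: 1

Derivation:
Constraint 1 (U < Y) on D(U)={3,4,5,6,7,10} D(Y)={7,8,9}: U {3,4,5,6,7,10}->{3,4,5,6,7} => REVISION
Constraint 2 (Z != V) on D(Z)={3,6,7,9,10} D(V)={4,6,8,9}: no change => not a revision
Constraint 3 (V != Z) on D(V)={4,6,8,9} D(Z)={3,6,7,9,10}: no change => not a revision
Total revisions = 1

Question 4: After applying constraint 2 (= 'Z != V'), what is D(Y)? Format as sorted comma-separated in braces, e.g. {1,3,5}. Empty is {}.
Constraint 1 (U < Y) on D(U)={3,4,5,6,7,10} D(Y)={7,8,9}: U {3,4,5,6,7,10}->{3,4,5,6,7}
Constraint 2 (Z != V) on D(Z)={3,6,7,9,10} D(V)={4,6,8,9}: no change
So after constraint 2: D(Y) = {7,8,9}

Answer: {7,8,9}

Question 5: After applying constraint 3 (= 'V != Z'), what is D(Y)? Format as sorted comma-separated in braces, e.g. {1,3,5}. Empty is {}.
Constraint 1 (U < Y) on D(U)={3,4,5,6,7,10} D(Y)={7,8,9}: U {3,4,5,6,7,10}->{3,4,5,6,7}
Constraint 2 (Z != V) on D(Z)={3,6,7,9,10} D(V)={4,6,8,9}: no change
Constraint 3 (V != Z) on D(V)={4,6,8,9} D(Z)={3,6,7,9,10}: no change
So after constraint 3: D(Y) = {7,8,9}

Answer: {7,8,9}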